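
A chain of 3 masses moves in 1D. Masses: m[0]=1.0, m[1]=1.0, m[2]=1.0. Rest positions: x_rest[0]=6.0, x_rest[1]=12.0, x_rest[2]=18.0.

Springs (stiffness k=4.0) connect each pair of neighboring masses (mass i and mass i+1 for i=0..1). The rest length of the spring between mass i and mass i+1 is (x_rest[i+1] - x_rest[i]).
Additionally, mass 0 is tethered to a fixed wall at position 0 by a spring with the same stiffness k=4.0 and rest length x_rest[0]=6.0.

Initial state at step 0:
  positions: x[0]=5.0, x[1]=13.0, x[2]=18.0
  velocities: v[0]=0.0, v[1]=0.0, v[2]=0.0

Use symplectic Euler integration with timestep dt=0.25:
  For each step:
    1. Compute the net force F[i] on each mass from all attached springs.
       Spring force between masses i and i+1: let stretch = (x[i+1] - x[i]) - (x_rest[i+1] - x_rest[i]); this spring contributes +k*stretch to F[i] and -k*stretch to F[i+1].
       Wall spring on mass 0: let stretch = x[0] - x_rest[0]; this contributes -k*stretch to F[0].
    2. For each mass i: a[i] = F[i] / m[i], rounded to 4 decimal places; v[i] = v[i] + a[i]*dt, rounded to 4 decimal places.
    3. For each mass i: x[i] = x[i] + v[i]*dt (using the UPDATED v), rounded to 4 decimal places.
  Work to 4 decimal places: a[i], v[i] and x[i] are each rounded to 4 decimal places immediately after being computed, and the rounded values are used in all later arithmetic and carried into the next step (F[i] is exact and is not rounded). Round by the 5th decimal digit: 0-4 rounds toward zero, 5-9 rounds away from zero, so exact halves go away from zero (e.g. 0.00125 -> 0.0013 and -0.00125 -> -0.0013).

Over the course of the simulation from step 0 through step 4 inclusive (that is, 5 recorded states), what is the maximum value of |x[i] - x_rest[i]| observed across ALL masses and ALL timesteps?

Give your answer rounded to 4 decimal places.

Answer: 1.1250

Derivation:
Step 0: x=[5.0000 13.0000 18.0000] v=[0.0000 0.0000 0.0000]
Step 1: x=[5.7500 12.2500 18.2500] v=[3.0000 -3.0000 1.0000]
Step 2: x=[6.6875 11.3750 18.5000] v=[3.7500 -3.5000 1.0000]
Step 3: x=[7.1250 11.1094 18.4688] v=[1.7500 -1.0625 -0.1250]
Step 4: x=[6.7774 11.6875 18.0977] v=[-1.3906 2.3125 -1.4844]
Max displacement = 1.1250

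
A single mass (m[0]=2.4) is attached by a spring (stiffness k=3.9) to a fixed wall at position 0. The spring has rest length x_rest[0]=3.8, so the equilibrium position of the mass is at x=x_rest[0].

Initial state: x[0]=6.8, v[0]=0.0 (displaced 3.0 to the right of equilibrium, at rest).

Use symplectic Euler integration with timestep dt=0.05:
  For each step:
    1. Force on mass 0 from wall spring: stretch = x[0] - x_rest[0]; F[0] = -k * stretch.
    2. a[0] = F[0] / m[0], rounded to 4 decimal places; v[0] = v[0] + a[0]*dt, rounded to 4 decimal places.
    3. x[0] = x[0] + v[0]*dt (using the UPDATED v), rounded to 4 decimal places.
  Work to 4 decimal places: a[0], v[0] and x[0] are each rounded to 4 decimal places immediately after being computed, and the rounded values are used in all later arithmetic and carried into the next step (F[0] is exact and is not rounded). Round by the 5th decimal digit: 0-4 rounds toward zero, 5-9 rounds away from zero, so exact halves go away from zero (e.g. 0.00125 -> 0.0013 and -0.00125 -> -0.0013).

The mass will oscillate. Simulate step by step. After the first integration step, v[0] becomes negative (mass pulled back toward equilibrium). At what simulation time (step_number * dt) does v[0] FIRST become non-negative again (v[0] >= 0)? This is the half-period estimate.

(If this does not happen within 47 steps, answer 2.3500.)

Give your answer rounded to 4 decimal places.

Answer: 2.3500

Derivation:
Step 0: x=[6.8000] v=[0.0000]
Step 1: x=[6.7878] v=[-0.2438]
Step 2: x=[6.7635] v=[-0.4866]
Step 3: x=[6.7271] v=[-0.7274]
Step 4: x=[6.6788] v=[-0.9652]
Step 5: x=[6.6188] v=[-1.1991]
Step 6: x=[6.5474] v=[-1.4281]
Step 7: x=[6.4648] v=[-1.6513]
Step 8: x=[6.3714] v=[-1.8678]
Step 9: x=[6.2676] v=[-2.0767]
Step 10: x=[6.1537] v=[-2.2772]
Step 11: x=[6.0303] v=[-2.4684]
Step 12: x=[5.8978] v=[-2.6496]
Step 13: x=[5.7568] v=[-2.8200]
Step 14: x=[5.6079] v=[-2.9790]
Step 15: x=[5.4516] v=[-3.1259]
Step 16: x=[5.2886] v=[-3.2601]
Step 17: x=[5.1195] v=[-3.3811]
Step 18: x=[4.9451] v=[-3.4883]
Step 19: x=[4.7660] v=[-3.5813]
Step 20: x=[4.5830] v=[-3.6598]
Step 21: x=[4.3968] v=[-3.7234]
Step 22: x=[4.2082] v=[-3.7719]
Step 23: x=[4.0179] v=[-3.8051]
Step 24: x=[3.8268] v=[-3.8228]
Step 25: x=[3.6356] v=[-3.8250]
Step 26: x=[3.4450] v=[-3.8116]
Step 27: x=[3.2559] v=[-3.7828]
Step 28: x=[3.0690] v=[-3.7386]
Step 29: x=[2.8850] v=[-3.6792]
Step 30: x=[2.7048] v=[-3.6049]
Step 31: x=[2.5290] v=[-3.5159]
Step 32: x=[2.3584] v=[-3.4126]
Step 33: x=[2.1936] v=[-3.2955]
Step 34: x=[2.0354] v=[-3.1650]
Step 35: x=[1.8843] v=[-3.0216]
Step 36: x=[1.7410] v=[-2.8660]
Step 37: x=[1.6061] v=[-2.6987]
Step 38: x=[1.4801] v=[-2.5204]
Step 39: x=[1.3635] v=[-2.3319]
Step 40: x=[1.2568] v=[-2.1339]
Step 41: x=[1.1604] v=[-1.9273]
Step 42: x=[1.0748] v=[-1.7128]
Step 43: x=[1.0002] v=[-1.4914]
Step 44: x=[0.9370] v=[-1.2639]
Step 45: x=[0.8854] v=[-1.0313]
Step 46: x=[0.8457] v=[-0.7945]
Step 47: x=[0.8180] v=[-0.5545]
v[0] did not become non-negative within 47 steps; using fallback time=2.3500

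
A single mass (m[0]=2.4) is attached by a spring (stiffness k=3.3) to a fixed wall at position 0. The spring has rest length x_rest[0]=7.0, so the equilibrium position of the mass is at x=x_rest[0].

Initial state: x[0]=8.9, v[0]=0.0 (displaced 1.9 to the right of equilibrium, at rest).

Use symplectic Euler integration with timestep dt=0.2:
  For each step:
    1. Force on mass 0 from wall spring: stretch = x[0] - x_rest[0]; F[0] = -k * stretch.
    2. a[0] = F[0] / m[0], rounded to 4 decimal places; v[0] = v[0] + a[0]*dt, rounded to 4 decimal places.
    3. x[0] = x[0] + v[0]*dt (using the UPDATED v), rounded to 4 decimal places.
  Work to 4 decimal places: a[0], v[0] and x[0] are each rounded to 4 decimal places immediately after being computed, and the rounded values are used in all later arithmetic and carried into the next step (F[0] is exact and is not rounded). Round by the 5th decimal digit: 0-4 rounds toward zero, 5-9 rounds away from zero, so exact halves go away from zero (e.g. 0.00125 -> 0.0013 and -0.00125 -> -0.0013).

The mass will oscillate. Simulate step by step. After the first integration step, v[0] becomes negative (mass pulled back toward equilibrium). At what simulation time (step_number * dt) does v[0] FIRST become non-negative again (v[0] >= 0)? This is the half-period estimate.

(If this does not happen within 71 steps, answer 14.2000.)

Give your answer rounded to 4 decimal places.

Answer: 2.8000

Derivation:
Step 0: x=[8.9000] v=[0.0000]
Step 1: x=[8.7955] v=[-0.5225]
Step 2: x=[8.5922] v=[-1.0163]
Step 3: x=[8.3014] v=[-1.4542]
Step 4: x=[7.9390] v=[-1.8121]
Step 5: x=[7.5249] v=[-2.0703]
Step 6: x=[7.0820] v=[-2.2146]
Step 7: x=[6.6346] v=[-2.2372]
Step 8: x=[6.2073] v=[-2.1367]
Step 9: x=[5.8236] v=[-1.9187]
Step 10: x=[5.5046] v=[-1.5952]
Step 11: x=[5.2678] v=[-1.1840]
Step 12: x=[5.1263] v=[-0.7076]
Step 13: x=[5.0878] v=[-0.1923]
Step 14: x=[5.1545] v=[0.3336]
First v>=0 after going negative at step 14, time=2.8000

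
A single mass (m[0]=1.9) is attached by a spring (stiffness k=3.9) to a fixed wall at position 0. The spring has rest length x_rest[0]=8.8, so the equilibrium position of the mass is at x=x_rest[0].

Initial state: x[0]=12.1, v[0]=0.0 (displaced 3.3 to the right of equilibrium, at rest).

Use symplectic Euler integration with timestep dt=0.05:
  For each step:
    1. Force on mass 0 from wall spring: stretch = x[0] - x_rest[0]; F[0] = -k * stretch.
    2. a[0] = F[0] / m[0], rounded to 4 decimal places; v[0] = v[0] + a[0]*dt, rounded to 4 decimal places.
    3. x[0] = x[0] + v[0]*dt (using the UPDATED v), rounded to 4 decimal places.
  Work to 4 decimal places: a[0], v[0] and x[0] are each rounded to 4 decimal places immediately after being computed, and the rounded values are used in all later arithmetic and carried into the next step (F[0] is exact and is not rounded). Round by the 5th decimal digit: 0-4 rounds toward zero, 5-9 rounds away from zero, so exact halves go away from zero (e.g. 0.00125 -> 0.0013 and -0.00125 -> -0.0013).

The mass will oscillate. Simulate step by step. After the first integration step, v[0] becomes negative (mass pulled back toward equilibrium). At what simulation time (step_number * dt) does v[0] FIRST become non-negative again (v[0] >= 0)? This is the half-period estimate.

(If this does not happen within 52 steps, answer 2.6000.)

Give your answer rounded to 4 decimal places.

Step 0: x=[12.1000] v=[0.0000]
Step 1: x=[12.0831] v=[-0.3387]
Step 2: x=[12.0493] v=[-0.6757]
Step 3: x=[11.9988] v=[-1.0092]
Step 4: x=[11.9319] v=[-1.3375]
Step 5: x=[11.8490] v=[-1.6589]
Step 6: x=[11.7504] v=[-1.9718]
Step 7: x=[11.6367] v=[-2.2746]
Step 8: x=[11.5084] v=[-2.5657]
Step 9: x=[11.3662] v=[-2.8437]
Step 10: x=[11.2108] v=[-3.1071]
Step 11: x=[11.0431] v=[-3.3545]
Step 12: x=[10.8639] v=[-3.5847]
Step 13: x=[10.6741] v=[-3.7965]
Step 14: x=[10.4747] v=[-3.9888]
Step 15: x=[10.2667] v=[-4.1607]
Step 16: x=[10.0511] v=[-4.3112]
Step 17: x=[9.8291] v=[-4.4396]
Step 18: x=[9.6018] v=[-4.5452]
Step 19: x=[9.3704] v=[-4.6275]
Step 20: x=[9.1361] v=[-4.6860]
Step 21: x=[8.9001] v=[-4.7205]
Step 22: x=[8.6636] v=[-4.7308]
Step 23: x=[8.4278] v=[-4.7168]
Step 24: x=[8.1939] v=[-4.6786]
Step 25: x=[7.9631] v=[-4.6164]
Step 26: x=[7.7366] v=[-4.5305]
Step 27: x=[7.5155] v=[-4.4214]
Step 28: x=[7.3010] v=[-4.2896]
Step 29: x=[7.0942] v=[-4.1358]
Step 30: x=[6.8962] v=[-3.9607]
Step 31: x=[6.7079] v=[-3.7653]
Step 32: x=[6.5304] v=[-3.5506]
Step 33: x=[6.3645] v=[-3.3177]
Step 34: x=[6.2111] v=[-3.0677]
Step 35: x=[6.0710] v=[-2.8020]
Step 36: x=[5.9449] v=[-2.5219]
Step 37: x=[5.8335] v=[-2.2289]
Step 38: x=[5.7373] v=[-1.9244]
Step 39: x=[5.6568] v=[-1.6101]
Step 40: x=[5.5924] v=[-1.2875]
Step 41: x=[5.5445] v=[-0.9583]
Step 42: x=[5.5133] v=[-0.6242]
Step 43: x=[5.4990] v=[-0.2869]
Step 44: x=[5.5016] v=[0.0519]
First v>=0 after going negative at step 44, time=2.2000

Answer: 2.2000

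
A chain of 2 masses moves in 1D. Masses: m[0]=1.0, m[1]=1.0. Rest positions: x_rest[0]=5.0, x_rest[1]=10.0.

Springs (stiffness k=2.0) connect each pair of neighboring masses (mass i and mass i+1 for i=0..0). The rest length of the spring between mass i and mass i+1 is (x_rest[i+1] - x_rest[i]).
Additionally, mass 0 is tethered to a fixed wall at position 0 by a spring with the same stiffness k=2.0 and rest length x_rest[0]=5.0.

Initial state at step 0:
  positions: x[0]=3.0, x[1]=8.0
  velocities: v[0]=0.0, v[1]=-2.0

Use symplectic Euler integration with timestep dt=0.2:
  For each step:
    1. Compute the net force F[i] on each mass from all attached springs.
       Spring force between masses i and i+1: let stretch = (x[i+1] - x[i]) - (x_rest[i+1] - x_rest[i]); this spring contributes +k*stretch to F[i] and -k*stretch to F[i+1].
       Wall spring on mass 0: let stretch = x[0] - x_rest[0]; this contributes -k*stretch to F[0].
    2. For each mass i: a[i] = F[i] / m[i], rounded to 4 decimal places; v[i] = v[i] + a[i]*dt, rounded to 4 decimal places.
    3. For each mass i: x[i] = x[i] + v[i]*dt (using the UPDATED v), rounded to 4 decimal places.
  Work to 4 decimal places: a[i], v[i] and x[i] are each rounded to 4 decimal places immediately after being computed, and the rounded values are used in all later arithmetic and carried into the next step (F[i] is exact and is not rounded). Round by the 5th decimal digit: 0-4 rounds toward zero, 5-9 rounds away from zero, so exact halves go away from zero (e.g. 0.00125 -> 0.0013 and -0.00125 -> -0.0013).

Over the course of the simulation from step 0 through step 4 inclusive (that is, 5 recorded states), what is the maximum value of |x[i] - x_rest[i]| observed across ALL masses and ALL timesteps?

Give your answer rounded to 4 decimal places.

Step 0: x=[3.0000 8.0000] v=[0.0000 -2.0000]
Step 1: x=[3.1600 7.6000] v=[0.8000 -2.0000]
Step 2: x=[3.4224 7.2448] v=[1.3120 -1.7760]
Step 3: x=[3.7168 6.9838] v=[1.4720 -1.3050]
Step 4: x=[3.9752 6.8614] v=[1.2921 -0.6118]
Max displacement = 3.1386

Answer: 3.1386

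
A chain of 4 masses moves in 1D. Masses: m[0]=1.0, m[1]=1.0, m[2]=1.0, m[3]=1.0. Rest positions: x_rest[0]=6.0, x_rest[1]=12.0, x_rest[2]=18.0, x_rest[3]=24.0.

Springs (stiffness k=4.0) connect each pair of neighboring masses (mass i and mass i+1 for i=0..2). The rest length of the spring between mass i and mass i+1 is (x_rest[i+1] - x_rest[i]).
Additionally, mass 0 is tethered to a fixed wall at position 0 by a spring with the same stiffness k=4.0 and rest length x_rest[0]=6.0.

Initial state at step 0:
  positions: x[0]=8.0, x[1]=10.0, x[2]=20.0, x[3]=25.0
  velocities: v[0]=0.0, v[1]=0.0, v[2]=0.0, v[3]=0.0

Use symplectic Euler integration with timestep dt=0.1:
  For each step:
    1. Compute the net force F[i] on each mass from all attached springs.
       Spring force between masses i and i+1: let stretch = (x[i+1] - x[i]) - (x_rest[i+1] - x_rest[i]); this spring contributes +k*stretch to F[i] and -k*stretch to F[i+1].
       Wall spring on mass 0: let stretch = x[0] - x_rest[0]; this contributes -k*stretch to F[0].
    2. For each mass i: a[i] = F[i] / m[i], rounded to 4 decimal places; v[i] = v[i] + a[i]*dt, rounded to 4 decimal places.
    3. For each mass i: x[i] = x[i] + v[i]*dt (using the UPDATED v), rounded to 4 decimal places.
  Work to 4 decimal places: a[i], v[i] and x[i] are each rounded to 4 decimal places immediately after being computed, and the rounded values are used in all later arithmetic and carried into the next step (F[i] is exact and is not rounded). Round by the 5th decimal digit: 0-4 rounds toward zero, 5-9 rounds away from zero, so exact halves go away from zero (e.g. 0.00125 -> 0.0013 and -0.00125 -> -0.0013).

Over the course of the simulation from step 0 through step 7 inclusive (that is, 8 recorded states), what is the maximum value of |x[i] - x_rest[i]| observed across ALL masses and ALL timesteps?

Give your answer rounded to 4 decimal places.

Answer: 2.6374

Derivation:
Step 0: x=[8.0000 10.0000 20.0000 25.0000] v=[0.0000 0.0000 0.0000 0.0000]
Step 1: x=[7.7600 10.3200 19.8000 25.0400] v=[-2.4000 3.2000 -2.0000 0.4000]
Step 2: x=[7.3120 10.9168 19.4304 25.1104] v=[-4.4800 5.9680 -3.6960 0.7040]
Step 3: x=[6.7157 11.7100 18.9475 25.1936] v=[-5.9629 7.9315 -4.8294 0.8320]
Step 4: x=[6.0506 12.5929 18.4249 25.2670] v=[-6.6515 8.8288 -5.2260 0.7336]
Step 5: x=[5.4051 13.4474 17.9427 25.3067] v=[-6.4548 8.5447 -4.8220 0.3968]
Step 6: x=[4.8651 14.1600 17.5753 25.2918] v=[-5.3999 7.1259 -3.6745 -0.1488]
Step 7: x=[4.5023 14.6374 17.3799 25.2083] v=[-3.6280 4.7741 -1.9540 -0.8354]
Max displacement = 2.6374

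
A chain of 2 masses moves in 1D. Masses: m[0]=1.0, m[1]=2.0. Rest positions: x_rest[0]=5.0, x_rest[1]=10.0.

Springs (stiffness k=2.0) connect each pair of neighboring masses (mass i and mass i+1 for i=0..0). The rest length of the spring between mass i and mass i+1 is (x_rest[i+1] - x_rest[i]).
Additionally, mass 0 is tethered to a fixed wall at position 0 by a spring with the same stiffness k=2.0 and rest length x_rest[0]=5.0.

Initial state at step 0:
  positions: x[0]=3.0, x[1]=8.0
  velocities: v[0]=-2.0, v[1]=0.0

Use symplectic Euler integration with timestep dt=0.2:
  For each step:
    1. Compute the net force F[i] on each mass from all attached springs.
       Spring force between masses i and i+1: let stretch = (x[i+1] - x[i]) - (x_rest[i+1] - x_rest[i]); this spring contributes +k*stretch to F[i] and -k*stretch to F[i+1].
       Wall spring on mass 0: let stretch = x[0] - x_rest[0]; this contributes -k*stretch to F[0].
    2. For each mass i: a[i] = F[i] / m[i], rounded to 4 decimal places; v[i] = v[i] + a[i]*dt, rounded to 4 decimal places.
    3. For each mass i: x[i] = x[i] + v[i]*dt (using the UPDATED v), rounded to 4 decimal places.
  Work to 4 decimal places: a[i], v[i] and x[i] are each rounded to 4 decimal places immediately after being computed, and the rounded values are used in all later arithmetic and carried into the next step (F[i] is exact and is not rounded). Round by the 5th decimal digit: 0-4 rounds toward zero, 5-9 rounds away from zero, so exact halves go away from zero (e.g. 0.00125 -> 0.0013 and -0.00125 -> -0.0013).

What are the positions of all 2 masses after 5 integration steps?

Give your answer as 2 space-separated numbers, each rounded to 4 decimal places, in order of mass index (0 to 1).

Step 0: x=[3.0000 8.0000] v=[-2.0000 0.0000]
Step 1: x=[2.7600 8.0000] v=[-1.2000 0.0000]
Step 2: x=[2.7184 7.9904] v=[-0.2080 -0.0480]
Step 3: x=[2.8811 7.9699] v=[0.8134 -0.1024]
Step 4: x=[3.2204 7.9459] v=[1.6965 -0.1202]
Step 5: x=[3.6801 7.9328] v=[2.2985 -0.0653]

Answer: 3.6801 7.9328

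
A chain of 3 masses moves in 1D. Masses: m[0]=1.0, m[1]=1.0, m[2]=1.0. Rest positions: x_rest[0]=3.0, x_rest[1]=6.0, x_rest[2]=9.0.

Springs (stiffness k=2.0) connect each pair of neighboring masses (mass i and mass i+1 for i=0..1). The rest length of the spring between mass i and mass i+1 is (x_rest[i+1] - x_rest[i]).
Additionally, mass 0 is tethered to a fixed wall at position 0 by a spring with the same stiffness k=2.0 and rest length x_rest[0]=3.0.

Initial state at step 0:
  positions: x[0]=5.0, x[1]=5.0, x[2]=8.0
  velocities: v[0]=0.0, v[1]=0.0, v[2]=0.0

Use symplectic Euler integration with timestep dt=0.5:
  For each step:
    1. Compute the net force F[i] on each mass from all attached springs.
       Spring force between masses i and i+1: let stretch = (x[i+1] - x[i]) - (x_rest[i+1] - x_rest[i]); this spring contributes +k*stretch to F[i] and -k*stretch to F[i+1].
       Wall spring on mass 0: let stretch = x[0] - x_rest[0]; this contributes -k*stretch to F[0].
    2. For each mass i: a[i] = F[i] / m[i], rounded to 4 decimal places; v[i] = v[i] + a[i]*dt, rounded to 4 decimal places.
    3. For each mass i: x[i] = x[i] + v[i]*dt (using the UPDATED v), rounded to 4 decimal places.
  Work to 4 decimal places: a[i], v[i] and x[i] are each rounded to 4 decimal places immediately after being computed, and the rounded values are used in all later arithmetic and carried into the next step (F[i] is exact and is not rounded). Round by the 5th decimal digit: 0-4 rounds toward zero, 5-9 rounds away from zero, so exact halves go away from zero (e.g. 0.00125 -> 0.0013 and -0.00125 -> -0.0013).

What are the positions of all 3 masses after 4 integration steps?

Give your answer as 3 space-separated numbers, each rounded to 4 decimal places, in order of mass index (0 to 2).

Answer: 3.3750 4.0625 10.2500

Derivation:
Step 0: x=[5.0000 5.0000 8.0000] v=[0.0000 0.0000 0.0000]
Step 1: x=[2.5000 6.5000 8.0000] v=[-5.0000 3.0000 0.0000]
Step 2: x=[0.7500 6.7500 8.7500] v=[-3.5000 0.5000 1.5000]
Step 3: x=[1.6250 5.0000 10.0000] v=[1.7500 -3.5000 2.5000]
Step 4: x=[3.3750 4.0625 10.2500] v=[3.5000 -1.8750 0.5000]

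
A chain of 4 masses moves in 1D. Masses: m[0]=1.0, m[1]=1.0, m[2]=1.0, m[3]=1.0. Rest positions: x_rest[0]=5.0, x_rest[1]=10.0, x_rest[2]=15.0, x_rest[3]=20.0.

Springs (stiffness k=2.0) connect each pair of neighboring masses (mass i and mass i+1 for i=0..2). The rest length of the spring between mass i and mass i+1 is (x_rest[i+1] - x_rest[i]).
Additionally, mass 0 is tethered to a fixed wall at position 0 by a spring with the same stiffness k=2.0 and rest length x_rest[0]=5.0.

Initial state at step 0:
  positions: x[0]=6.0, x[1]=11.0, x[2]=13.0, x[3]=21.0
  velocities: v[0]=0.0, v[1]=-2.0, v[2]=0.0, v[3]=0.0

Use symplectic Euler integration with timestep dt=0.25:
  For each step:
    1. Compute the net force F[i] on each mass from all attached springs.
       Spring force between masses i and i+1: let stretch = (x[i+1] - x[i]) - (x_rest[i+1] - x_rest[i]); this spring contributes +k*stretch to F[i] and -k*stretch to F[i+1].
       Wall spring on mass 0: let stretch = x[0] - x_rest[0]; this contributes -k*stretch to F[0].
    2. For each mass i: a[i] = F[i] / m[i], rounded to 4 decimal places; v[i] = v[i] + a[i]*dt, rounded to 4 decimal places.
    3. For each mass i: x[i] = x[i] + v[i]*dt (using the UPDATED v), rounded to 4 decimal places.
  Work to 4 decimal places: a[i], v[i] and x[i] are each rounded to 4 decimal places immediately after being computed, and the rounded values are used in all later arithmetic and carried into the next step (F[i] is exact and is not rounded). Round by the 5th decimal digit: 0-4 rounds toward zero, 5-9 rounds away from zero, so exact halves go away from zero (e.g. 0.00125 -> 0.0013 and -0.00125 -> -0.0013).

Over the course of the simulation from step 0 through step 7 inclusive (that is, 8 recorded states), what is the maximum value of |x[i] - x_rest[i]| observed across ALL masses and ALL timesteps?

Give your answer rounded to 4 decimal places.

Step 0: x=[6.0000 11.0000 13.0000 21.0000] v=[0.0000 -2.0000 0.0000 0.0000]
Step 1: x=[5.8750 10.1250 13.7500 20.6250] v=[-0.5000 -3.5000 3.0000 -1.5000]
Step 2: x=[5.5469 9.1719 14.9063 20.0156] v=[-1.3125 -3.8125 4.6250 -2.4375]
Step 3: x=[4.9785 8.4825 15.9844 19.3926] v=[-2.2735 -2.7578 4.3125 -2.4922]
Step 4: x=[4.2258 8.2928 16.5508 18.9685] v=[-3.0108 -0.7589 2.2657 -1.6963]
Step 5: x=[3.4533 8.6270 16.3872 18.8672] v=[-3.0902 1.3366 -0.6545 -0.4052]
Step 6: x=[2.8958 9.2845 15.5636 19.0809] v=[-2.2300 2.6299 -3.2946 0.8548]
Step 7: x=[2.7749 9.9283 14.3947 19.4800] v=[-0.4836 2.5751 -4.6755 1.5962]
Max displacement = 2.2251

Answer: 2.2251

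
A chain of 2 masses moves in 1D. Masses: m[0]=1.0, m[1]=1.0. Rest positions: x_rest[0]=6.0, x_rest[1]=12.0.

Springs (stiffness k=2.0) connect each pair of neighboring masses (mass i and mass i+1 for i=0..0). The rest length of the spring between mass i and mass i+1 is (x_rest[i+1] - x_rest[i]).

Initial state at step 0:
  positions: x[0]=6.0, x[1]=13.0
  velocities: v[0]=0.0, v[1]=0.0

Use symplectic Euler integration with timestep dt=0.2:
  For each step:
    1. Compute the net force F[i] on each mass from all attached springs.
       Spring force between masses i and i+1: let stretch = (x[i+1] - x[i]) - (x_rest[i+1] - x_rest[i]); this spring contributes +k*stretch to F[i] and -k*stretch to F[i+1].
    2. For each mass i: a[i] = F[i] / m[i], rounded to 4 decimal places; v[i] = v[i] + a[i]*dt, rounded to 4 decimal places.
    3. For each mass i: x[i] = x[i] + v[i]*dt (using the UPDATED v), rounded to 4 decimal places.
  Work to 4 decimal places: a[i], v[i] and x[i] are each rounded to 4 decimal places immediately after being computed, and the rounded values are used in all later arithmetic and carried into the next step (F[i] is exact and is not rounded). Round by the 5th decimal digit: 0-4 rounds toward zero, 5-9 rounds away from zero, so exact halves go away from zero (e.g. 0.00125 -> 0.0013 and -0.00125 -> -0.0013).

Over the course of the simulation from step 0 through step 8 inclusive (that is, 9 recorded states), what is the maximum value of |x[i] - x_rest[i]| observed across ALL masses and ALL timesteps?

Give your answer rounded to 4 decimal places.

Step 0: x=[6.0000 13.0000] v=[0.0000 0.0000]
Step 1: x=[6.0800 12.9200] v=[0.4000 -0.4000]
Step 2: x=[6.2272 12.7728] v=[0.7360 -0.7360]
Step 3: x=[6.4180 12.5820] v=[0.9542 -0.9542]
Step 4: x=[6.6220 12.3780] v=[1.0198 -1.0198]
Step 5: x=[6.8064 12.1936] v=[0.9222 -0.9222]
Step 6: x=[6.9418 12.0582] v=[0.6771 -0.6771]
Step 7: x=[7.0065 11.9935] v=[0.3237 -0.3237]
Step 8: x=[6.9902 12.0098] v=[-0.0815 0.0815]
Max displacement = 1.0065

Answer: 1.0065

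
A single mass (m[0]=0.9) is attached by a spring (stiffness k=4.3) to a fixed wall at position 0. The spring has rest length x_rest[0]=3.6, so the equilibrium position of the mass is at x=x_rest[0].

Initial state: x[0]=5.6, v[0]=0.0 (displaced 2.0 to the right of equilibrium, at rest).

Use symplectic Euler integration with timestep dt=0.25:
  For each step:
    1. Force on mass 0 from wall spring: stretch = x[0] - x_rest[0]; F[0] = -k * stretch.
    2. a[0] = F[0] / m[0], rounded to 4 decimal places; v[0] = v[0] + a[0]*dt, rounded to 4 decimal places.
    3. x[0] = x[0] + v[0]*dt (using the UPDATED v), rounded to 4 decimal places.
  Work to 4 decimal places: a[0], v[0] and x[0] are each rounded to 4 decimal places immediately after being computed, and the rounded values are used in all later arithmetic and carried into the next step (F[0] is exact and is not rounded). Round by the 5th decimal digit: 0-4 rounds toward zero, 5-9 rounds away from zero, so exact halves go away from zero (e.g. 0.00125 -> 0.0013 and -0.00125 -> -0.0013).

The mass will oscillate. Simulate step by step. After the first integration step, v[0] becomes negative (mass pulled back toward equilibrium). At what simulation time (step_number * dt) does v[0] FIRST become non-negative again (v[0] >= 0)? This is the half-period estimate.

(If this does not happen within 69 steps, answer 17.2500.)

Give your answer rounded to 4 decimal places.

Step 0: x=[5.6000] v=[0.0000]
Step 1: x=[5.0028] v=[-2.3889]
Step 2: x=[3.9867] v=[-4.0645]
Step 3: x=[2.8551] v=[-4.5264]
Step 4: x=[1.9459] v=[-3.6367]
Step 5: x=[1.5307] v=[-1.6610]
Step 6: x=[1.7334] v=[0.8107]
First v>=0 after going negative at step 6, time=1.5000

Answer: 1.5000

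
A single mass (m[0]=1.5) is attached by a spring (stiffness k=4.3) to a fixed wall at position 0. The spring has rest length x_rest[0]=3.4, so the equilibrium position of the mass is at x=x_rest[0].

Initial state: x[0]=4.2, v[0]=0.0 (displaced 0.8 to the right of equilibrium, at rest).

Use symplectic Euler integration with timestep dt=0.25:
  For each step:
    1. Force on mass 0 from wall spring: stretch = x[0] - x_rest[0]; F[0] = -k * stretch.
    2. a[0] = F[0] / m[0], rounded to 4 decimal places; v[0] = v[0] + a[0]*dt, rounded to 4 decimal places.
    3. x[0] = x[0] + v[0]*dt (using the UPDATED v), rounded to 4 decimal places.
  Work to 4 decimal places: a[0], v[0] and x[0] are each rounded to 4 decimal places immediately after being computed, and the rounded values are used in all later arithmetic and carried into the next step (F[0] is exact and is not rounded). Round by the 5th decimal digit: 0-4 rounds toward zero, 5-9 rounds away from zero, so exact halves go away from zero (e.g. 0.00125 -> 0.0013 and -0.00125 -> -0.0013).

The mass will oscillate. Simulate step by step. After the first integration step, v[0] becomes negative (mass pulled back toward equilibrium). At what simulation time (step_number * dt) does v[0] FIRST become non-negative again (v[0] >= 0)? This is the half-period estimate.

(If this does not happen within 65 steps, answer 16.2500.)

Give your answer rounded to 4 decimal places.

Step 0: x=[4.2000] v=[0.0000]
Step 1: x=[4.0567] v=[-0.5733]
Step 2: x=[3.7957] v=[-1.0439]
Step 3: x=[3.4638] v=[-1.3275]
Step 4: x=[3.1205] v=[-1.3732]
Step 5: x=[2.8273] v=[-1.1729]
Step 6: x=[2.6367] v=[-0.7625]
Step 7: x=[2.5828] v=[-0.2155]
Step 8: x=[2.6754] v=[0.3702]
First v>=0 after going negative at step 8, time=2.0000

Answer: 2.0000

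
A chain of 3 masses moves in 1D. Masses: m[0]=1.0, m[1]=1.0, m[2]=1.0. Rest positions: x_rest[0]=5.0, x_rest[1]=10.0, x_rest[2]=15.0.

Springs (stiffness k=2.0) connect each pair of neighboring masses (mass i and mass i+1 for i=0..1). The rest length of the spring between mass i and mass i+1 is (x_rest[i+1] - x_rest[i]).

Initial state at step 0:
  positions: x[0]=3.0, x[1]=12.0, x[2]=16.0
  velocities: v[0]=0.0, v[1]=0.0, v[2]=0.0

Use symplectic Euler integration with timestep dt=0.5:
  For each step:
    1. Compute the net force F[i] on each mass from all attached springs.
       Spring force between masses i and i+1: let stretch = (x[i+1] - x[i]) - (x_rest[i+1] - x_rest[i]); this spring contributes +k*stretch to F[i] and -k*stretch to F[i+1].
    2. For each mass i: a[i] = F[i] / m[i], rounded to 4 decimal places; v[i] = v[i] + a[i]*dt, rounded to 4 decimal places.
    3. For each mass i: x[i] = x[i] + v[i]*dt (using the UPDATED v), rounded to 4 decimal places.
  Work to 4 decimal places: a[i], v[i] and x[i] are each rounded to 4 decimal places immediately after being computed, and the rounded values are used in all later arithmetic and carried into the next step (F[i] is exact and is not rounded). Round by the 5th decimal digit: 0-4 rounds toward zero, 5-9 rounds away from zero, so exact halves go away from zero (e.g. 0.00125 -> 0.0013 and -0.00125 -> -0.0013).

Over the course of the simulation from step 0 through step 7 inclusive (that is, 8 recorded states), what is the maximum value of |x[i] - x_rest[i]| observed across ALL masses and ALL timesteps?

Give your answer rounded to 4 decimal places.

Step 0: x=[3.0000 12.0000 16.0000] v=[0.0000 0.0000 0.0000]
Step 1: x=[5.0000 9.5000 16.5000] v=[4.0000 -5.0000 1.0000]
Step 2: x=[6.7500 8.2500 16.0000] v=[3.5000 -2.5000 -1.0000]
Step 3: x=[6.7500 10.1250 14.1250] v=[0.0000 3.7500 -3.7500]
Step 4: x=[5.9375 12.3125 12.7500] v=[-1.6250 4.3750 -2.7500]
Step 5: x=[5.8125 11.5313 13.6563] v=[-0.2500 -1.5625 1.8125]
Step 6: x=[6.0469 8.9532 16.0001] v=[0.4688 -5.1563 4.6875]
Step 7: x=[5.2345 8.4454 17.3204] v=[-1.6249 -1.0157 2.6406]
Max displacement = 2.3204

Answer: 2.3204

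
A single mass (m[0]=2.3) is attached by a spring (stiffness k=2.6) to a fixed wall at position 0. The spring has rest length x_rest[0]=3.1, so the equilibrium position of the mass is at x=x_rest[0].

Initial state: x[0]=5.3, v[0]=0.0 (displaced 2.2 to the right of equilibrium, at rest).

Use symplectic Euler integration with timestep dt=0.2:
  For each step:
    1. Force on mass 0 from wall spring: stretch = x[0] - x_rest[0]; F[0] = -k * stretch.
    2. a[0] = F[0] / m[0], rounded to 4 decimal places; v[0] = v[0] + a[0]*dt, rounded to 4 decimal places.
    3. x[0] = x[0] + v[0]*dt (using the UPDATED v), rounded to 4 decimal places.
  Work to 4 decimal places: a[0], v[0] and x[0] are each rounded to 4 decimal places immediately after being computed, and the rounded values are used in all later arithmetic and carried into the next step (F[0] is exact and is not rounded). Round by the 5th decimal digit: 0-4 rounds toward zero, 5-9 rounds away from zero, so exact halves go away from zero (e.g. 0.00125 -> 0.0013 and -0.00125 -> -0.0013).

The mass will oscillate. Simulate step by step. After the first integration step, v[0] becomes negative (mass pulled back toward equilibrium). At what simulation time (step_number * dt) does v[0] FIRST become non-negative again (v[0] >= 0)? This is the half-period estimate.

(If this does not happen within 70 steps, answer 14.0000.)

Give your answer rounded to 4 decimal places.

Answer: 3.0000

Derivation:
Step 0: x=[5.3000] v=[0.0000]
Step 1: x=[5.2005] v=[-0.4974]
Step 2: x=[5.0060] v=[-0.9723]
Step 3: x=[4.7254] v=[-1.4032]
Step 4: x=[4.3713] v=[-1.7707]
Step 5: x=[3.9597] v=[-2.0581]
Step 6: x=[3.5092] v=[-2.2525]
Step 7: x=[3.0402] v=[-2.3450]
Step 8: x=[2.5739] v=[-2.3315]
Step 9: x=[2.1314] v=[-2.2126]
Step 10: x=[1.7327] v=[-1.9936]
Step 11: x=[1.3958] v=[-1.6845]
Step 12: x=[1.1360] v=[-1.2992]
Step 13: x=[0.9650] v=[-0.8552]
Step 14: x=[0.8905] v=[-0.3725]
Step 15: x=[0.9159] v=[0.1270]
First v>=0 after going negative at step 15, time=3.0000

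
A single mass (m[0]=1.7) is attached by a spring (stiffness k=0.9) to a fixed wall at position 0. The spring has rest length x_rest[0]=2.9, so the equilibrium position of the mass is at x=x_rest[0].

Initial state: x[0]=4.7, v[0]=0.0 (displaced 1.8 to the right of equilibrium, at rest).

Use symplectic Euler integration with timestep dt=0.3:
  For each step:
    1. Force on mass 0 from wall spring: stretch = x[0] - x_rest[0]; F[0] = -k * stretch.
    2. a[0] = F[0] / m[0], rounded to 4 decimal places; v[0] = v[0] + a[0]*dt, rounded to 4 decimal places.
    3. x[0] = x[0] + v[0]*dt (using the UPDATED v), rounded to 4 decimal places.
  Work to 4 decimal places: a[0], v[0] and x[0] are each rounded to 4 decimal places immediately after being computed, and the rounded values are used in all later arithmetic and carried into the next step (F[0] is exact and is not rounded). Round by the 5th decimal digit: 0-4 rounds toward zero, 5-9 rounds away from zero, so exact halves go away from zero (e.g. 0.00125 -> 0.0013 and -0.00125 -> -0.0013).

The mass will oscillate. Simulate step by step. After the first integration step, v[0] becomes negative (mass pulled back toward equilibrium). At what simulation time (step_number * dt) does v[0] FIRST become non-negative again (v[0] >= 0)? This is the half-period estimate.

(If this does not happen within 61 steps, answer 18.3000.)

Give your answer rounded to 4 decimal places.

Step 0: x=[4.7000] v=[0.0000]
Step 1: x=[4.6142] v=[-0.2859]
Step 2: x=[4.4467] v=[-0.5582]
Step 3: x=[4.2056] v=[-0.8038]
Step 4: x=[3.9022] v=[-1.0112]
Step 5: x=[3.5511] v=[-1.1704]
Step 6: x=[3.1690] v=[-1.2738]
Step 7: x=[2.7741] v=[-1.3165]
Step 8: x=[2.3852] v=[-1.2965]
Step 9: x=[2.0208] v=[-1.2148]
Step 10: x=[1.6982] v=[-1.0752]
Step 11: x=[1.4329] v=[-0.8843]
Step 12: x=[1.2375] v=[-0.6513]
Step 13: x=[1.1213] v=[-0.3873]
Step 14: x=[1.0899] v=[-0.1048]
Step 15: x=[1.1447] v=[0.1827]
First v>=0 after going negative at step 15, time=4.5000

Answer: 4.5000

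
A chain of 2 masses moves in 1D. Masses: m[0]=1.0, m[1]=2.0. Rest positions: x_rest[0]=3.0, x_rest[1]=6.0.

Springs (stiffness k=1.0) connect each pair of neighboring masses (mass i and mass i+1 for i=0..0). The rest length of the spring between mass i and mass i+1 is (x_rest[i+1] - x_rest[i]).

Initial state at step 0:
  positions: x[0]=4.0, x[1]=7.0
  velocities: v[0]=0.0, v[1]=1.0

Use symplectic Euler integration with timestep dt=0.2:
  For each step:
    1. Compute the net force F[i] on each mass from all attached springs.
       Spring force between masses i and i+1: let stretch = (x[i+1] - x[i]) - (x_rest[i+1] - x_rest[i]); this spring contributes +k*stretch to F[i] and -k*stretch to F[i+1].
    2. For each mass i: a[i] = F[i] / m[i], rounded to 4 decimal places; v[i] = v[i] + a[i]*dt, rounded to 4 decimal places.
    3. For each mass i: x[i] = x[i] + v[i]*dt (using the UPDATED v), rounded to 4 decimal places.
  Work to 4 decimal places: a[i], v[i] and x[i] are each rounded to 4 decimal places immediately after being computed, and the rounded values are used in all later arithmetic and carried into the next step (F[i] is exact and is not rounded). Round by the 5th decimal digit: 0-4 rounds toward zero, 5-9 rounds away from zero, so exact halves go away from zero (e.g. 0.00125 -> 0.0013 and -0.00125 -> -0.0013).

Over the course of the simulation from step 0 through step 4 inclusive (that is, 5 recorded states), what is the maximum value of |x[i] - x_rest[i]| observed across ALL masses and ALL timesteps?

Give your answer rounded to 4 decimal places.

Step 0: x=[4.0000 7.0000] v=[0.0000 1.0000]
Step 1: x=[4.0000 7.2000] v=[0.0000 1.0000]
Step 2: x=[4.0080 7.3960] v=[0.0400 0.9800]
Step 3: x=[4.0315 7.5842] v=[0.1176 0.9412]
Step 4: x=[4.0771 7.7614] v=[0.2281 0.8859]
Max displacement = 1.7614

Answer: 1.7614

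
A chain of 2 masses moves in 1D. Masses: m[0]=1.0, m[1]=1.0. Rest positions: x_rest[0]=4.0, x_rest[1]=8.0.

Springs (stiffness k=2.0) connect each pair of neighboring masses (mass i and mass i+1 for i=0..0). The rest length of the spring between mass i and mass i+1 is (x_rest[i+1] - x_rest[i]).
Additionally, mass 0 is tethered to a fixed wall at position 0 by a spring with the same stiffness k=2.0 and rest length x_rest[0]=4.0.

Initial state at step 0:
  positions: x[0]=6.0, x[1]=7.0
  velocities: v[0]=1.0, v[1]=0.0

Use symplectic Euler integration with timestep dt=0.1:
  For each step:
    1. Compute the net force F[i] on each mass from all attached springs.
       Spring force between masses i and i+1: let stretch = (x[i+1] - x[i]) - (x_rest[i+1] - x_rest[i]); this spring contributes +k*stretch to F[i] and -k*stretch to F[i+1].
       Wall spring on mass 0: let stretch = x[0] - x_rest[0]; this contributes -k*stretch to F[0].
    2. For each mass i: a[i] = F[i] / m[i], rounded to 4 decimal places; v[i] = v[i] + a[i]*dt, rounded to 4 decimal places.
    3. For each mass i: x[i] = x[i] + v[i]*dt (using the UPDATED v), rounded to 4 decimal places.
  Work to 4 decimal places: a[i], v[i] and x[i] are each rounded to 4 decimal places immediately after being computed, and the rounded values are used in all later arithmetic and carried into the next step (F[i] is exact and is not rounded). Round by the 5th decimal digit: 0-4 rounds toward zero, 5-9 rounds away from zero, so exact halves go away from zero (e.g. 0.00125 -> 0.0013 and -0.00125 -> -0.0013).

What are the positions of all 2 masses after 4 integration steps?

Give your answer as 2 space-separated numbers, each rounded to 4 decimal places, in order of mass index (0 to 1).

Step 0: x=[6.0000 7.0000] v=[1.0000 0.0000]
Step 1: x=[6.0000 7.0600] v=[0.0000 0.6000]
Step 2: x=[5.9012 7.1788] v=[-0.9880 1.1880]
Step 3: x=[5.7099 7.3521] v=[-1.9127 1.7325]
Step 4: x=[5.4373 7.5725] v=[-2.7262 2.2041]

Answer: 5.4373 7.5725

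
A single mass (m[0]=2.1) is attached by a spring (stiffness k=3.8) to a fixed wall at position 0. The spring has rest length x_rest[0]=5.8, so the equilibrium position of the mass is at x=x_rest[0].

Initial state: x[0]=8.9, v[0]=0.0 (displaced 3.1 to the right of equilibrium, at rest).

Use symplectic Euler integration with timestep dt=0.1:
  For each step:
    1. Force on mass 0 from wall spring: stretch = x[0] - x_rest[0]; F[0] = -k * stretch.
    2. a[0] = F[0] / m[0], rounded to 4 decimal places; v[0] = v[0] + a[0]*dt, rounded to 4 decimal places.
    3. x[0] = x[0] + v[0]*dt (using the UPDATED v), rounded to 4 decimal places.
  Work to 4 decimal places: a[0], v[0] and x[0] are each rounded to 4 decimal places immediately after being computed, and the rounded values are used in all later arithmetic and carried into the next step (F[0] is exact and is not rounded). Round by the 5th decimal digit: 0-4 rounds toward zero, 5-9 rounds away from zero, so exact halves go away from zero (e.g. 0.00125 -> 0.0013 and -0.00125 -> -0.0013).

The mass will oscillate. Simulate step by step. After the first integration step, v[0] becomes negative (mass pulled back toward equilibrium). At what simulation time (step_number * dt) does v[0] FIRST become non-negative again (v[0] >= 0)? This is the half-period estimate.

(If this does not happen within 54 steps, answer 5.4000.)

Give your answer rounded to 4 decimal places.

Answer: 2.4000

Derivation:
Step 0: x=[8.9000] v=[0.0000]
Step 1: x=[8.8439] v=[-0.5610]
Step 2: x=[8.7327] v=[-1.1118]
Step 3: x=[8.5685] v=[-1.6425]
Step 4: x=[8.3542] v=[-2.1435]
Step 5: x=[8.0936] v=[-2.6057]
Step 6: x=[7.7915] v=[-3.0207]
Step 7: x=[7.4534] v=[-3.3811]
Step 8: x=[7.0854] v=[-3.6803]
Step 9: x=[6.6941] v=[-3.9129]
Step 10: x=[6.2866] v=[-4.0747]
Step 11: x=[5.8703] v=[-4.1628]
Step 12: x=[5.4528] v=[-4.1755]
Step 13: x=[5.0415] v=[-4.1127]
Step 14: x=[4.6440] v=[-3.9755]
Step 15: x=[4.2674] v=[-3.7663]
Step 16: x=[3.9185] v=[-3.4890]
Step 17: x=[3.6037] v=[-3.1485]
Step 18: x=[3.3286] v=[-2.7511]
Step 19: x=[3.0982] v=[-2.3039]
Step 20: x=[2.9167] v=[-1.8150]
Step 21: x=[2.7874] v=[-1.2933]
Step 22: x=[2.7126] v=[-0.7482]
Step 23: x=[2.6937] v=[-0.1895]
Step 24: x=[2.7310] v=[0.3726]
First v>=0 after going negative at step 24, time=2.4000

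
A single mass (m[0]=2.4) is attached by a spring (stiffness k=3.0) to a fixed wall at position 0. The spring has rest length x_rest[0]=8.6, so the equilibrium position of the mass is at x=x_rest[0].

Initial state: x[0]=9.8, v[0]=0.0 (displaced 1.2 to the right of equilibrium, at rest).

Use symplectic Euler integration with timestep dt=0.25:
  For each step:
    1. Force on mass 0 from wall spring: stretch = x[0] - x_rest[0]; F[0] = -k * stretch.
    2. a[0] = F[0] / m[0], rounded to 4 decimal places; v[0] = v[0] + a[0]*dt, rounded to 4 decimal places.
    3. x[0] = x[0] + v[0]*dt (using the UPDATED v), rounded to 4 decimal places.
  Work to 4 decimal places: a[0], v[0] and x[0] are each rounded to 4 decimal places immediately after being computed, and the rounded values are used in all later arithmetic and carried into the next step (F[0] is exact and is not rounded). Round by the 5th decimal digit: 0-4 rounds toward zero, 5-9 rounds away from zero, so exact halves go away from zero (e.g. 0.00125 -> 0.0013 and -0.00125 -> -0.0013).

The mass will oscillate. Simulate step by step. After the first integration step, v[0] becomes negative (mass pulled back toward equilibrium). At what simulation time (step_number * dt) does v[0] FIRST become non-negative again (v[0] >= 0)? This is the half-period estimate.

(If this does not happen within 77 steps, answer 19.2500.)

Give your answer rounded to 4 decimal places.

Step 0: x=[9.8000] v=[0.0000]
Step 1: x=[9.7063] v=[-0.3750]
Step 2: x=[9.5261] v=[-0.7207]
Step 3: x=[9.2736] v=[-1.0101]
Step 4: x=[8.9685] v=[-1.2206]
Step 5: x=[8.6346] v=[-1.3358]
Step 6: x=[8.2980] v=[-1.3466]
Step 7: x=[7.9850] v=[-1.2522]
Step 8: x=[7.7200] v=[-1.0600]
Step 9: x=[7.5238] v=[-0.7850]
Step 10: x=[7.4116] v=[-0.4487]
Step 11: x=[7.3923] v=[-0.0773]
Step 12: x=[7.4673] v=[0.3001]
First v>=0 after going negative at step 12, time=3.0000

Answer: 3.0000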